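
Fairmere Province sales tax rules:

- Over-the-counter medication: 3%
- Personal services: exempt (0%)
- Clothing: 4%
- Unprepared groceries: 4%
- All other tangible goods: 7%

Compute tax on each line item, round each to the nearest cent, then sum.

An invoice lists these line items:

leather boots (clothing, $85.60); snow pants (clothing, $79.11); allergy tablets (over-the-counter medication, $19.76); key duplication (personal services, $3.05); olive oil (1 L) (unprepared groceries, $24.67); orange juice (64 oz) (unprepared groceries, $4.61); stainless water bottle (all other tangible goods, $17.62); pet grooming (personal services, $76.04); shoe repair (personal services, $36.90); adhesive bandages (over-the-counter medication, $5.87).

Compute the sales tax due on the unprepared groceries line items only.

$1.17

Olive oil (1 L) $24.67: unprepared groceries → 4% → $0.99
Orange juice (64 oz) $4.61: unprepared groceries → 4% → $0.18
Tax on unprepared groceries = $0.99 + $0.18 = $1.17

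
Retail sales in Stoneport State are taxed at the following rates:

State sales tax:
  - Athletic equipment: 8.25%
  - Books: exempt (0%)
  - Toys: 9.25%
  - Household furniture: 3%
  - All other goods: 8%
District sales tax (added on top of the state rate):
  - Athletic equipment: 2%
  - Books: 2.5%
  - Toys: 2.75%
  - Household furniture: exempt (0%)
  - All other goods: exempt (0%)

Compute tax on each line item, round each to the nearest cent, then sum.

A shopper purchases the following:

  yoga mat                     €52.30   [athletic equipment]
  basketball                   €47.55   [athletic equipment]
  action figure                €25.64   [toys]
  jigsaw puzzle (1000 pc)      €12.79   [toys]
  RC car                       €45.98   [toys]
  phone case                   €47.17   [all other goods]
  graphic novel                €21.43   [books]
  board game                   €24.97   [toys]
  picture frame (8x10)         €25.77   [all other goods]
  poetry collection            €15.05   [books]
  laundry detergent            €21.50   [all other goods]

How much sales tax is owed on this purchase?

€31.83

Yoga mat €52.30: athletic equipment → 8.25% + 2% district = 10.25% → €5.36
Basketball €47.55: athletic equipment → 8.25% + 2% district = 10.25% → €4.87
Action figure €25.64: toys → 9.25% + 2.75% district = 12% → €3.08
Jigsaw puzzle (1000 pc) €12.79: toys → 9.25% + 2.75% district = 12% → €1.53
RC car €45.98: toys → 9.25% + 2.75% district = 12% → €5.52
Phone case €47.17: all other goods → 8% + 0% district = 8% → €3.77
Graphic novel €21.43: books → 0% + 2.5% district = 2.5% → €0.54
Board game €24.97: toys → 9.25% + 2.75% district = 12% → €3.00
Picture frame (8x10) €25.77: all other goods → 8% + 0% district = 8% → €2.06
Poetry collection €15.05: books → 0% + 2.5% district = 2.5% → €0.38
Laundry detergent €21.50: all other goods → 8% + 0% district = 8% → €1.72
Total tax = €5.36 + €4.87 + €3.08 + €1.53 + €5.52 + €3.77 + €0.54 + €3.00 + €2.06 + €0.38 + €1.72 = €31.83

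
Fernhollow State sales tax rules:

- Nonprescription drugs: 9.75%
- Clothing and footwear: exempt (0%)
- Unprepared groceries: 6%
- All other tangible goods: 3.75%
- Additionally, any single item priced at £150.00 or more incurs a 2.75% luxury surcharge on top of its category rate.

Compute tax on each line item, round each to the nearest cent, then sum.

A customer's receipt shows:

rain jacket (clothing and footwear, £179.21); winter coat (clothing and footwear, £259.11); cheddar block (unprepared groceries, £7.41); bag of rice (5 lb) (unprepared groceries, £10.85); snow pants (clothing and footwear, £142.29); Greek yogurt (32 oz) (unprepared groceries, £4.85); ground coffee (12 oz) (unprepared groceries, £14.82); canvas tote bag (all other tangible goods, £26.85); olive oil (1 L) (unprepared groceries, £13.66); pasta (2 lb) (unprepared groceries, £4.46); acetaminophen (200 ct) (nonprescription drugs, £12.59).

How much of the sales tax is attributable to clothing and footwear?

Rain jacket £179.21: clothing and footwear → 0% + 2.75% surcharge = 2.75% → £4.93
Winter coat £259.11: clothing and footwear → 0% + 2.75% surcharge = 2.75% → £7.13
Snow pants £142.29: clothing and footwear → 0% → £0.00
Tax on clothing and footwear = £4.93 + £7.13 + £0.00 = £12.06

£12.06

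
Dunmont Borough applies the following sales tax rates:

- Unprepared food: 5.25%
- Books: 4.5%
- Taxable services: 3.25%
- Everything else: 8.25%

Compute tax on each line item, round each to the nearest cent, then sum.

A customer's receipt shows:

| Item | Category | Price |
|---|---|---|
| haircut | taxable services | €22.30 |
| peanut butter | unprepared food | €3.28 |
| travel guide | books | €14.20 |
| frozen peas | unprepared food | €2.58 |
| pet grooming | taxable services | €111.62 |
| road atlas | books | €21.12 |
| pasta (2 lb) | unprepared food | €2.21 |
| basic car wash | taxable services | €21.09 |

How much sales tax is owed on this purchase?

Haircut €22.30: taxable services → 3.25% → €0.72
Peanut butter €3.28: unprepared food → 5.25% → €0.17
Travel guide €14.20: books → 4.5% → €0.64
Frozen peas €2.58: unprepared food → 5.25% → €0.14
Pet grooming €111.62: taxable services → 3.25% → €3.63
Road atlas €21.12: books → 4.5% → €0.95
Pasta (2 lb) €2.21: unprepared food → 5.25% → €0.12
Basic car wash €21.09: taxable services → 3.25% → €0.69
Total tax = €0.72 + €0.17 + €0.64 + €0.14 + €3.63 + €0.95 + €0.12 + €0.69 = €7.06

€7.06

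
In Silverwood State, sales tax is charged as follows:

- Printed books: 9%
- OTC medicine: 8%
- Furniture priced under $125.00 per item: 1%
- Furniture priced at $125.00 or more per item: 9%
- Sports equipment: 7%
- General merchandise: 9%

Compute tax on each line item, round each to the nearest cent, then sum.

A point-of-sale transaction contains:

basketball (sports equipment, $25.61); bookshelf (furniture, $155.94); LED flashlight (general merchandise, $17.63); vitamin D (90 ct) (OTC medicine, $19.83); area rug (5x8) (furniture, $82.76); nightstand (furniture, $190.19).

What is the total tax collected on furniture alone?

Bookshelf $155.94: furniture, $125.00 or more → 9% → $14.03
Area rug (5x8) $82.76: furniture, under $125.00 → 1% → $0.83
Nightstand $190.19: furniture, $125.00 or more → 9% → $17.12
Tax on furniture = $14.03 + $0.83 + $17.12 = $31.98

$31.98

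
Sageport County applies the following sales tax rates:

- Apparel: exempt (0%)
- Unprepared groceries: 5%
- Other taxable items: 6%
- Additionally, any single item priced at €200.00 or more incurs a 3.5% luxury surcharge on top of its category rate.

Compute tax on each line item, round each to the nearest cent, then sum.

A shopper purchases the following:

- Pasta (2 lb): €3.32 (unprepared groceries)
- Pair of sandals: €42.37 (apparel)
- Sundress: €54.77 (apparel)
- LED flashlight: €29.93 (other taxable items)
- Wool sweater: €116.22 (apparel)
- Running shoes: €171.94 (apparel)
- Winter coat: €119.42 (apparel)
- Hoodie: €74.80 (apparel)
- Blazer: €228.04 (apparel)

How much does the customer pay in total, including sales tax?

€850.76

Pasta (2 lb) €3.32: unprepared groceries → 5% → €0.17
Pair of sandals €42.37: apparel → 0% → €0.00
Sundress €54.77: apparel → 0% → €0.00
LED flashlight €29.93: other taxable items → 6% → €1.80
Wool sweater €116.22: apparel → 0% → €0.00
Running shoes €171.94: apparel → 0% → €0.00
Winter coat €119.42: apparel → 0% → €0.00
Hoodie €74.80: apparel → 0% → €0.00
Blazer €228.04: apparel → 0% + 3.5% surcharge = 3.5% → €7.98
Subtotal = €840.81; tax = €9.95; total due = €850.76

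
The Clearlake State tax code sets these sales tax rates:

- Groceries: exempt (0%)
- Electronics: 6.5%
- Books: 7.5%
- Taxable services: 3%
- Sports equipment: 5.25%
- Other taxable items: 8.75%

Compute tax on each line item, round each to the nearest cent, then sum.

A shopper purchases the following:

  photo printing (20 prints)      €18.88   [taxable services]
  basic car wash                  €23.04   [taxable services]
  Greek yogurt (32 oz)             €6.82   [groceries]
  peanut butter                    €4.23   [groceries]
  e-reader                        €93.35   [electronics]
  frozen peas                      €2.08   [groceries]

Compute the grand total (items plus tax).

€155.73

Photo printing (20 prints) €18.88: taxable services → 3% → €0.57
Basic car wash €23.04: taxable services → 3% → €0.69
Greek yogurt (32 oz) €6.82: groceries → 0% → €0.00
Peanut butter €4.23: groceries → 0% → €0.00
E-reader €93.35: electronics → 6.5% → €6.07
Frozen peas €2.08: groceries → 0% → €0.00
Subtotal = €148.40; tax = €7.33; total due = €155.73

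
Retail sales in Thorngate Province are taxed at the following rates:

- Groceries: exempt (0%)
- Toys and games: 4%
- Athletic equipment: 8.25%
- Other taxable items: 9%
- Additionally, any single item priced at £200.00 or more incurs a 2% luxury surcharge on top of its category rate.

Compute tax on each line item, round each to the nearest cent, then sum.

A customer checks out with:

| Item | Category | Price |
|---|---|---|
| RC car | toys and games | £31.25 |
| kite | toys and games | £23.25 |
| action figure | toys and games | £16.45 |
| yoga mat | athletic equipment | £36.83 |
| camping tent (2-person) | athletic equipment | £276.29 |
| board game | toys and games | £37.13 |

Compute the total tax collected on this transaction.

RC car £31.25: toys and games → 4% → £1.25
Kite £23.25: toys and games → 4% → £0.93
Action figure £16.45: toys and games → 4% → £0.66
Yoga mat £36.83: athletic equipment → 8.25% → £3.04
Camping tent (2-person) £276.29: athletic equipment → 8.25% + 2% surcharge = 10.25% → £28.32
Board game £37.13: toys and games → 4% → £1.49
Total tax = £1.25 + £0.93 + £0.66 + £3.04 + £28.32 + £1.49 = £35.69

£35.69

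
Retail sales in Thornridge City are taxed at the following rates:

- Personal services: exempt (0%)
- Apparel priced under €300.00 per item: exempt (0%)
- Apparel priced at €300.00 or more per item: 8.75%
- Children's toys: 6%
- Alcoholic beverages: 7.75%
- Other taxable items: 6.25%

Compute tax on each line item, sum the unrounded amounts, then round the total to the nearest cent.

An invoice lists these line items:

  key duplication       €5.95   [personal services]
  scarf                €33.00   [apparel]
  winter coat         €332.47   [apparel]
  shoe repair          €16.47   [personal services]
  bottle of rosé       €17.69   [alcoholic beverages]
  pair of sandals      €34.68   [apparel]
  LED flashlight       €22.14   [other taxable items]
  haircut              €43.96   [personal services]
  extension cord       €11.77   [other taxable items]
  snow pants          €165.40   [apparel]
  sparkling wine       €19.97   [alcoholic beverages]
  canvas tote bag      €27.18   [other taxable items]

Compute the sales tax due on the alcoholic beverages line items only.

€2.92

Bottle of rosé €17.69: alcoholic beverages → 7.75% → €1.370975
Sparkling wine €19.97: alcoholic beverages → 7.75% → €1.547675
Tax on alcoholic beverages: unrounded sum = €2.91865 → €2.92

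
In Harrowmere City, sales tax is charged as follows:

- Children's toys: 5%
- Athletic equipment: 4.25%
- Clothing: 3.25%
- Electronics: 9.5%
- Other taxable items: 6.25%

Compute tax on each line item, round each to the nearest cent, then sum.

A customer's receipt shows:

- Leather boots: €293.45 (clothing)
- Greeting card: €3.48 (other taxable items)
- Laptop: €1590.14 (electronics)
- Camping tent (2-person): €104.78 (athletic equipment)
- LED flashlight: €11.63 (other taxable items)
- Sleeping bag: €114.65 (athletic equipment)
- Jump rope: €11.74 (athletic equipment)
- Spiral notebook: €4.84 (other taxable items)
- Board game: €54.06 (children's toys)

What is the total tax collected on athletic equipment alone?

€9.82

Camping tent (2-person) €104.78: athletic equipment → 4.25% → €4.45
Sleeping bag €114.65: athletic equipment → 4.25% → €4.87
Jump rope €11.74: athletic equipment → 4.25% → €0.50
Tax on athletic equipment = €4.45 + €4.87 + €0.50 = €9.82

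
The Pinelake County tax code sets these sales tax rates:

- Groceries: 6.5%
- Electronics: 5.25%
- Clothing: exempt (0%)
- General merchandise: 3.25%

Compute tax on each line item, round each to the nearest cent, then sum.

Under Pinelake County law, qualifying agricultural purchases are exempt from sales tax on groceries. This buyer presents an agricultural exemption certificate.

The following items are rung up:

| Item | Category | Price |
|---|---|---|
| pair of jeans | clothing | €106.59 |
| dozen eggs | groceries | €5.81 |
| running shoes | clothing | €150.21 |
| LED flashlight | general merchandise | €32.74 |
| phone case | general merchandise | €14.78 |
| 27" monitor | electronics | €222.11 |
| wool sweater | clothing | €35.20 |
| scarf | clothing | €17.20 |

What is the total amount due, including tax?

€597.84

Pair of jeans €106.59: clothing → 0% → €0.00
Dozen eggs €5.81: groceries, buyer-exempt → 0% → €0.00
Running shoes €150.21: clothing → 0% → €0.00
LED flashlight €32.74: general merchandise → 3.25% → €1.06
Phone case €14.78: general merchandise → 3.25% → €0.48
27" monitor €222.11: electronics → 5.25% → €11.66
Wool sweater €35.20: clothing → 0% → €0.00
Scarf €17.20: clothing → 0% → €0.00
Subtotal = €584.64; tax = €13.20; total due = €597.84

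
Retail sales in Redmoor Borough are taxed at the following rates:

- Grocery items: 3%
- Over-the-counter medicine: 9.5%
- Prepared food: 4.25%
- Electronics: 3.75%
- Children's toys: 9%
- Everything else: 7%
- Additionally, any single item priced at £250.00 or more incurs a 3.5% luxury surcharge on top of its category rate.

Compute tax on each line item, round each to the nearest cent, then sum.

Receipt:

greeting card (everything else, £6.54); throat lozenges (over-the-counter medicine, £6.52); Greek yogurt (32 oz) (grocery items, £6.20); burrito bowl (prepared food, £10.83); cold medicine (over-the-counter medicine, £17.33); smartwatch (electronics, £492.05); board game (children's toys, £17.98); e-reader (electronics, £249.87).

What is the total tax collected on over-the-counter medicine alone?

£2.27

Throat lozenges £6.52: over-the-counter medicine → 9.5% → £0.62
Cold medicine £17.33: over-the-counter medicine → 9.5% → £1.65
Tax on over-the-counter medicine = £0.62 + £1.65 = £2.27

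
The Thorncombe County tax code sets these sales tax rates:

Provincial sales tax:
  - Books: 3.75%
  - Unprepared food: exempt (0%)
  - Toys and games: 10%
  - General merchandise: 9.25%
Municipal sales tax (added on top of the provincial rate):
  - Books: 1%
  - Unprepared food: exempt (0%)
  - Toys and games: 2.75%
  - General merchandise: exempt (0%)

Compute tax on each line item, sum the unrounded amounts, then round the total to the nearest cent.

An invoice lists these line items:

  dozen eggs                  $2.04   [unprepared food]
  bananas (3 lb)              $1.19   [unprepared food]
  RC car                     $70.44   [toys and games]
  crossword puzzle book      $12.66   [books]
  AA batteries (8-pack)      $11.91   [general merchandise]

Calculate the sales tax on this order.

$10.68

Dozen eggs $2.04: unprepared food → 0% + 0% municipal = 0% → $0.00
Bananas (3 lb) $1.19: unprepared food → 0% + 0% municipal = 0% → $0.00
RC car $70.44: toys and games → 10% + 2.75% municipal = 12.75% → $8.9811
Crossword puzzle book $12.66: books → 3.75% + 1% municipal = 4.75% → $0.60135
AA batteries (8-pack) $11.91: general merchandise → 9.25% + 0% municipal = 9.25% → $1.101675
Unrounded tax sum = $10.684125 → $10.68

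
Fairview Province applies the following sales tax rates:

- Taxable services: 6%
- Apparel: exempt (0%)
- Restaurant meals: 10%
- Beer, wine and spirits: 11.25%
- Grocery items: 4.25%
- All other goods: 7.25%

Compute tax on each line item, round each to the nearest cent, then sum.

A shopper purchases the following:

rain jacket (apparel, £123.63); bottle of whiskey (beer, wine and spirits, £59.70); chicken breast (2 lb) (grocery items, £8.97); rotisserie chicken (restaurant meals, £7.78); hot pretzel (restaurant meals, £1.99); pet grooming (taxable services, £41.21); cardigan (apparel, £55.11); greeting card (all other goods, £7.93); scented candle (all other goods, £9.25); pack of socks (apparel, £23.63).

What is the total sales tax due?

£11.79

Rain jacket £123.63: apparel → 0% → £0.00
Bottle of whiskey £59.70: beer, wine and spirits → 11.25% → £6.72
Chicken breast (2 lb) £8.97: grocery items → 4.25% → £0.38
Rotisserie chicken £7.78: restaurant meals → 10% → £0.78
Hot pretzel £1.99: restaurant meals → 10% → £0.20
Pet grooming £41.21: taxable services → 6% → £2.47
Cardigan £55.11: apparel → 0% → £0.00
Greeting card £7.93: all other goods → 7.25% → £0.57
Scented candle £9.25: all other goods → 7.25% → £0.67
Pack of socks £23.63: apparel → 0% → £0.00
Total tax = £6.72 + £0.38 + £0.78 + £0.20 + £2.47 + £0.57 + £0.67 = £11.79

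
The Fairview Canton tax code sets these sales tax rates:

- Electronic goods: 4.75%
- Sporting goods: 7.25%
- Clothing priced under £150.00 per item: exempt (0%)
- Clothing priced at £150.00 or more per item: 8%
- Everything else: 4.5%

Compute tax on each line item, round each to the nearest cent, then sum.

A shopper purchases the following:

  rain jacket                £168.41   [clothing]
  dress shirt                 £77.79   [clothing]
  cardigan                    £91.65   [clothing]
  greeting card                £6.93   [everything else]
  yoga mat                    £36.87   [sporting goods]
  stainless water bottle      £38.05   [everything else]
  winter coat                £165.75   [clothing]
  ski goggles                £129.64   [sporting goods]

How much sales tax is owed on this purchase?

Rain jacket £168.41: clothing, £150.00 or more → 8% → £13.47
Dress shirt £77.79: clothing, under £150.00 → 0% → £0.00
Cardigan £91.65: clothing, under £150.00 → 0% → £0.00
Greeting card £6.93: everything else → 4.5% → £0.31
Yoga mat £36.87: sporting goods → 7.25% → £2.67
Stainless water bottle £38.05: everything else → 4.5% → £1.71
Winter coat £165.75: clothing, £150.00 or more → 8% → £13.26
Ski goggles £129.64: sporting goods → 7.25% → £9.40
Total tax = £13.47 + £0.31 + £2.67 + £1.71 + £13.26 + £9.40 = £40.82

£40.82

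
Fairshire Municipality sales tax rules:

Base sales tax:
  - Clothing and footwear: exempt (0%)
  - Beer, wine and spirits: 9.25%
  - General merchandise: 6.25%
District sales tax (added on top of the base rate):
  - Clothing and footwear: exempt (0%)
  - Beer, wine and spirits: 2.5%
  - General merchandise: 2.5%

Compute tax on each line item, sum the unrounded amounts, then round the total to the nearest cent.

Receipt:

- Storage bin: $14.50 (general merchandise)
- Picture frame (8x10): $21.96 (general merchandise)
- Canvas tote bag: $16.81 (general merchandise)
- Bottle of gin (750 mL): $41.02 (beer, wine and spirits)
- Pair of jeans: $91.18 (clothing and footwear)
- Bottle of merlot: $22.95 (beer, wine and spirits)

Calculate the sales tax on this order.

$12.18

Storage bin $14.50: general merchandise → 6.25% + 2.5% district = 8.75% → $1.26875
Picture frame (8x10) $21.96: general merchandise → 6.25% + 2.5% district = 8.75% → $1.9215
Canvas tote bag $16.81: general merchandise → 6.25% + 2.5% district = 8.75% → $1.470875
Bottle of gin (750 mL) $41.02: beer, wine and spirits → 9.25% + 2.5% district = 11.75% → $4.81985
Pair of jeans $91.18: clothing and footwear → 0% + 0% district = 0% → $0.00
Bottle of merlot $22.95: beer, wine and spirits → 9.25% + 2.5% district = 11.75% → $2.696625
Unrounded tax sum = $12.1776 → $12.18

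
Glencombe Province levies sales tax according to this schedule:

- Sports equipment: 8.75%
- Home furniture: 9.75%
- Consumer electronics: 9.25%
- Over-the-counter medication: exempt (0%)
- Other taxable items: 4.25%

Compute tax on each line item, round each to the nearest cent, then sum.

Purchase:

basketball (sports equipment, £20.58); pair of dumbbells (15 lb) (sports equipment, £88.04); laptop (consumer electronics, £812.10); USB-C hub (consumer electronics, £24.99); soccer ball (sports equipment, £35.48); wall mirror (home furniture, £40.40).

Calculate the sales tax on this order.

£93.97

Basketball £20.58: sports equipment → 8.75% → £1.80
Pair of dumbbells (15 lb) £88.04: sports equipment → 8.75% → £7.70
Laptop £812.10: consumer electronics → 9.25% → £75.12
USB-C hub £24.99: consumer electronics → 9.25% → £2.31
Soccer ball £35.48: sports equipment → 8.75% → £3.10
Wall mirror £40.40: home furniture → 9.75% → £3.94
Total tax = £1.80 + £7.70 + £75.12 + £2.31 + £3.10 + £3.94 = £93.97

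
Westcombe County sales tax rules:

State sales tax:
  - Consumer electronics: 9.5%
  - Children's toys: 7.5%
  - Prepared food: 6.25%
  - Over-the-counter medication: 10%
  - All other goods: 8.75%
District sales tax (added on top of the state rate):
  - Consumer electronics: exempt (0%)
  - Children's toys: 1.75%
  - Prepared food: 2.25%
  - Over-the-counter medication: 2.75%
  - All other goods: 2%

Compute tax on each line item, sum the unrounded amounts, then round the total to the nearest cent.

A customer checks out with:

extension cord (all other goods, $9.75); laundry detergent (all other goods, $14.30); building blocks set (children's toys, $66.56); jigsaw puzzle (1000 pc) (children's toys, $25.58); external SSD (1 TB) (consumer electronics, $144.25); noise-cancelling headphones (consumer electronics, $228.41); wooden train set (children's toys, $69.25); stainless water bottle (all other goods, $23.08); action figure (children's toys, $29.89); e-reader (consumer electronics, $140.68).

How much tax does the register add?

Extension cord $9.75: all other goods → 8.75% + 2% district = 10.75% → $1.048125
Laundry detergent $14.30: all other goods → 8.75% + 2% district = 10.75% → $1.53725
Building blocks set $66.56: children's toys → 7.5% + 1.75% district = 9.25% → $6.1568
Jigsaw puzzle (1000 pc) $25.58: children's toys → 7.5% + 1.75% district = 9.25% → $2.36615
External SSD (1 TB) $144.25: consumer electronics → 9.5% + 0% district = 9.5% → $13.70375
Noise-cancelling headphones $228.41: consumer electronics → 9.5% + 0% district = 9.5% → $21.69895
Wooden train set $69.25: children's toys → 7.5% + 1.75% district = 9.25% → $6.405625
Stainless water bottle $23.08: all other goods → 8.75% + 2% district = 10.75% → $2.4811
Action figure $29.89: children's toys → 7.5% + 1.75% district = 9.25% → $2.764825
E-reader $140.68: consumer electronics → 9.5% + 0% district = 9.5% → $13.3646
Unrounded tax sum = $71.527175 → $71.53

$71.53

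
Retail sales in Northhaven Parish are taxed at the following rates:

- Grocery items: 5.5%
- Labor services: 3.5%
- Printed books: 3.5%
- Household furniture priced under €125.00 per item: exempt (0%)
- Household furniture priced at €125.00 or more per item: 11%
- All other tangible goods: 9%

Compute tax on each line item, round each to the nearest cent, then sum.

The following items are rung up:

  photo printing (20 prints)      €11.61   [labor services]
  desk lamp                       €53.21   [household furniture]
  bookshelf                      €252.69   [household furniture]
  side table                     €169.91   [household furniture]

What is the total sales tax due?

Photo printing (20 prints) €11.61: labor services → 3.5% → €0.41
Desk lamp €53.21: household furniture, under €125.00 → 0% → €0.00
Bookshelf €252.69: household furniture, €125.00 or more → 11% → €27.80
Side table €169.91: household furniture, €125.00 or more → 11% → €18.69
Total tax = €0.41 + €27.80 + €18.69 = €46.90

€46.90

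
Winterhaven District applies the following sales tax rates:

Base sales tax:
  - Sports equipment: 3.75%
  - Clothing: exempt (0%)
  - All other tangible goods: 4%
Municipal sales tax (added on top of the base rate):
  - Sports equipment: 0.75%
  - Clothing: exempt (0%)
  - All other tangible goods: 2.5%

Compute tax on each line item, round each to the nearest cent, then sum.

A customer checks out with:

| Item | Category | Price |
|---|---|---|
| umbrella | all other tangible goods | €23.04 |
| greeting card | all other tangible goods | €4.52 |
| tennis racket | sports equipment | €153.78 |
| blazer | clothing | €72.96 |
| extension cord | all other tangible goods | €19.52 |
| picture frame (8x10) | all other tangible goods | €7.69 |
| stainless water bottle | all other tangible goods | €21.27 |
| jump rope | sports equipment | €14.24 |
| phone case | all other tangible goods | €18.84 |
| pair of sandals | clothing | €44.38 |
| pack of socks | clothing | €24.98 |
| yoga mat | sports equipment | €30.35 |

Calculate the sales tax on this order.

Umbrella €23.04: all other tangible goods → 4% + 2.5% municipal = 6.5% → €1.50
Greeting card €4.52: all other tangible goods → 4% + 2.5% municipal = 6.5% → €0.29
Tennis racket €153.78: sports equipment → 3.75% + 0.75% municipal = 4.5% → €6.92
Blazer €72.96: clothing → 0% + 0% municipal = 0% → €0.00
Extension cord €19.52: all other tangible goods → 4% + 2.5% municipal = 6.5% → €1.27
Picture frame (8x10) €7.69: all other tangible goods → 4% + 2.5% municipal = 6.5% → €0.50
Stainless water bottle €21.27: all other tangible goods → 4% + 2.5% municipal = 6.5% → €1.38
Jump rope €14.24: sports equipment → 3.75% + 0.75% municipal = 4.5% → €0.64
Phone case €18.84: all other tangible goods → 4% + 2.5% municipal = 6.5% → €1.22
Pair of sandals €44.38: clothing → 0% + 0% municipal = 0% → €0.00
Pack of socks €24.98: clothing → 0% + 0% municipal = 0% → €0.00
Yoga mat €30.35: sports equipment → 3.75% + 0.75% municipal = 4.5% → €1.37
Total tax = €1.50 + €0.29 + €6.92 + €1.27 + €0.50 + €1.38 + €0.64 + €1.22 + €1.37 = €15.09

€15.09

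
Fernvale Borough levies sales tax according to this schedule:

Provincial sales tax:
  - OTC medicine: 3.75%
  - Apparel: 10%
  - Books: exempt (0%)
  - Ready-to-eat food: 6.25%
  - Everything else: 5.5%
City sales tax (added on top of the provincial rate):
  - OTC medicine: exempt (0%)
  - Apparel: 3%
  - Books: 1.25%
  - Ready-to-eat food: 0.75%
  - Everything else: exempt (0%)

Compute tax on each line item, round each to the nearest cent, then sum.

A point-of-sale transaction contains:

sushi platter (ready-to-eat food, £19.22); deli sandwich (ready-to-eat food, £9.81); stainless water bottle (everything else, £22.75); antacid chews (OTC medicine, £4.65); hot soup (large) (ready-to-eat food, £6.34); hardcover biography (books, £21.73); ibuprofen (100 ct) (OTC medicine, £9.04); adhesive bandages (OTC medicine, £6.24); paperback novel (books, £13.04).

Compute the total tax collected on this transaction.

Sushi platter £19.22: ready-to-eat food → 6.25% + 0.75% city = 7% → £1.35
Deli sandwich £9.81: ready-to-eat food → 6.25% + 0.75% city = 7% → £0.69
Stainless water bottle £22.75: everything else → 5.5% + 0% city = 5.5% → £1.25
Antacid chews £4.65: OTC medicine → 3.75% + 0% city = 3.75% → £0.17
Hot soup (large) £6.34: ready-to-eat food → 6.25% + 0.75% city = 7% → £0.44
Hardcover biography £21.73: books → 0% + 1.25% city = 1.25% → £0.27
Ibuprofen (100 ct) £9.04: OTC medicine → 3.75% + 0% city = 3.75% → £0.34
Adhesive bandages £6.24: OTC medicine → 3.75% + 0% city = 3.75% → £0.23
Paperback novel £13.04: books → 0% + 1.25% city = 1.25% → £0.16
Total tax = £1.35 + £0.69 + £1.25 + £0.17 + £0.44 + £0.27 + £0.34 + £0.23 + £0.16 = £4.90

£4.90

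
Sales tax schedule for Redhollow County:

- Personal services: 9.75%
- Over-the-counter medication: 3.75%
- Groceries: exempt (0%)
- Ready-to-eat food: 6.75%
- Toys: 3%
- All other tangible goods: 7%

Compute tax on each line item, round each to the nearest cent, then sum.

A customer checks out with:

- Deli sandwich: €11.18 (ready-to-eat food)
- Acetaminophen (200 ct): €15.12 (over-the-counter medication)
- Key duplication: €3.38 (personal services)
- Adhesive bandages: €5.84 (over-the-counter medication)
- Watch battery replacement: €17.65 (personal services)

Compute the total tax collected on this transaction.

Deli sandwich €11.18: ready-to-eat food → 6.75% → €0.75
Acetaminophen (200 ct) €15.12: over-the-counter medication → 3.75% → €0.57
Key duplication €3.38: personal services → 9.75% → €0.33
Adhesive bandages €5.84: over-the-counter medication → 3.75% → €0.22
Watch battery replacement €17.65: personal services → 9.75% → €1.72
Total tax = €0.75 + €0.57 + €0.33 + €0.22 + €1.72 = €3.59

€3.59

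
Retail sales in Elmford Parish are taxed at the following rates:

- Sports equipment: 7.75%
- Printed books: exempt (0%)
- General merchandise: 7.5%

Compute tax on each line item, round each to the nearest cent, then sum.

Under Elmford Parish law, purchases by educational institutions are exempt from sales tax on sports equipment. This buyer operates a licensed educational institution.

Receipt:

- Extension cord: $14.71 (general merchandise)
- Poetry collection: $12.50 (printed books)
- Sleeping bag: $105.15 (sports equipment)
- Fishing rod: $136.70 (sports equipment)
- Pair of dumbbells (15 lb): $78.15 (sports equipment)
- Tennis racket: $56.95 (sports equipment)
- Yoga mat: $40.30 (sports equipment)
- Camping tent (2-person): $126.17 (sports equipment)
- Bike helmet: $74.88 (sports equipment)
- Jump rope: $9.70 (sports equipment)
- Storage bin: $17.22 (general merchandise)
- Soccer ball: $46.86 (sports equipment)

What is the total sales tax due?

$2.39

Extension cord $14.71: general merchandise → 7.5% → $1.10
Poetry collection $12.50: printed books → 0% → $0.00
Sleeping bag $105.15: sports equipment, buyer-exempt → 0% → $0.00
Fishing rod $136.70: sports equipment, buyer-exempt → 0% → $0.00
Pair of dumbbells (15 lb) $78.15: sports equipment, buyer-exempt → 0% → $0.00
Tennis racket $56.95: sports equipment, buyer-exempt → 0% → $0.00
Yoga mat $40.30: sports equipment, buyer-exempt → 0% → $0.00
Camping tent (2-person) $126.17: sports equipment, buyer-exempt → 0% → $0.00
Bike helmet $74.88: sports equipment, buyer-exempt → 0% → $0.00
Jump rope $9.70: sports equipment, buyer-exempt → 0% → $0.00
Storage bin $17.22: general merchandise → 7.5% → $1.29
Soccer ball $46.86: sports equipment, buyer-exempt → 0% → $0.00
Total tax = $1.10 + $1.29 = $2.39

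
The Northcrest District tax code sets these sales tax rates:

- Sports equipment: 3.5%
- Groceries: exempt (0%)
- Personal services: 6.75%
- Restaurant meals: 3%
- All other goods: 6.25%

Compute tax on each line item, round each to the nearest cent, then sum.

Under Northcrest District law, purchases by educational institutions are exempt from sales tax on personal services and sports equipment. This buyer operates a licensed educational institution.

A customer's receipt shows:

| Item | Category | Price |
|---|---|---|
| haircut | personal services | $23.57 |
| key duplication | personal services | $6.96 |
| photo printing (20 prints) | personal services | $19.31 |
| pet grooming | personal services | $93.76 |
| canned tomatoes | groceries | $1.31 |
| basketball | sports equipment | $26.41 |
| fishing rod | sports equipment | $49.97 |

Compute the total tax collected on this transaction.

$0.00

Haircut $23.57: personal services, buyer-exempt → 0% → $0.00
Key duplication $6.96: personal services, buyer-exempt → 0% → $0.00
Photo printing (20 prints) $19.31: personal services, buyer-exempt → 0% → $0.00
Pet grooming $93.76: personal services, buyer-exempt → 0% → $0.00
Canned tomatoes $1.31: groceries → 0% → $0.00
Basketball $26.41: sports equipment, buyer-exempt → 0% → $0.00
Fishing rod $49.97: sports equipment, buyer-exempt → 0% → $0.00
Total tax = $0.00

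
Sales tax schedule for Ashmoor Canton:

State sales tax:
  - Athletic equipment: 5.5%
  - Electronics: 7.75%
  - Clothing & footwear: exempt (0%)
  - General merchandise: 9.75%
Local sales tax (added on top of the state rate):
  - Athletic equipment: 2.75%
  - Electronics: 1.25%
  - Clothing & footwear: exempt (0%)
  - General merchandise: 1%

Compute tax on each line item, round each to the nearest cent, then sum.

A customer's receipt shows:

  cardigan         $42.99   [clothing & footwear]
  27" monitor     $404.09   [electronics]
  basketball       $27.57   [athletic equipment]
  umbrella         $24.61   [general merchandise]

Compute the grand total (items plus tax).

Cardigan $42.99: clothing & footwear → 0% + 0% local = 0% → $0.00
27" monitor $404.09: electronics → 7.75% + 1.25% local = 9% → $36.37
Basketball $27.57: athletic equipment → 5.5% + 2.75% local = 8.25% → $2.27
Umbrella $24.61: general merchandise → 9.75% + 1% local = 10.75% → $2.65
Subtotal = $499.26; tax = $41.29; total due = $540.55

$540.55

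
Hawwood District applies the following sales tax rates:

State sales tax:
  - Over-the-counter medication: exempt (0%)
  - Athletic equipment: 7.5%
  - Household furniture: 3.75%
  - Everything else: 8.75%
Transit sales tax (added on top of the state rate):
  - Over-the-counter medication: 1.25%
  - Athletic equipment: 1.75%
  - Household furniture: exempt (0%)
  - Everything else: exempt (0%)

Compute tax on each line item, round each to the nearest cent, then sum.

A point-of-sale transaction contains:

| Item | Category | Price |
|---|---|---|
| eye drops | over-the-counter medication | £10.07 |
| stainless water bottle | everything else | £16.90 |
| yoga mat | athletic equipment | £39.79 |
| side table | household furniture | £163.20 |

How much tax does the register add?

Eye drops £10.07: over-the-counter medication → 0% + 1.25% transit = 1.25% → £0.13
Stainless water bottle £16.90: everything else → 8.75% + 0% transit = 8.75% → £1.48
Yoga mat £39.79: athletic equipment → 7.5% + 1.75% transit = 9.25% → £3.68
Side table £163.20: household furniture → 3.75% + 0% transit = 3.75% → £6.12
Total tax = £0.13 + £1.48 + £3.68 + £6.12 = £11.41

£11.41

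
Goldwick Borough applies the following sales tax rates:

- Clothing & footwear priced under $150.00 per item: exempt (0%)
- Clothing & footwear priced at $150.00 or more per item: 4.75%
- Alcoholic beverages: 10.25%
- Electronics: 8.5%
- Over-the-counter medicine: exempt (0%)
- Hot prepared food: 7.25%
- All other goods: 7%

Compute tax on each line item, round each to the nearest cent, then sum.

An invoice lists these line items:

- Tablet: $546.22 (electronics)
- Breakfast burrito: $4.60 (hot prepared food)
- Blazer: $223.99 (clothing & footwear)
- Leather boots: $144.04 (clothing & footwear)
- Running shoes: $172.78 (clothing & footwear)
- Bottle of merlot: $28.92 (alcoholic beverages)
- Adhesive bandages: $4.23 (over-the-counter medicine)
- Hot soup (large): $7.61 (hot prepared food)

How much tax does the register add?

$69.12

Tablet $546.22: electronics → 8.5% → $46.43
Breakfast burrito $4.60: hot prepared food → 7.25% → $0.33
Blazer $223.99: clothing & footwear, $150.00 or more → 4.75% → $10.64
Leather boots $144.04: clothing & footwear, under $150.00 → 0% → $0.00
Running shoes $172.78: clothing & footwear, $150.00 or more → 4.75% → $8.21
Bottle of merlot $28.92: alcoholic beverages → 10.25% → $2.96
Adhesive bandages $4.23: over-the-counter medicine → 0% → $0.00
Hot soup (large) $7.61: hot prepared food → 7.25% → $0.55
Total tax = $46.43 + $0.33 + $10.64 + $8.21 + $2.96 + $0.55 = $69.12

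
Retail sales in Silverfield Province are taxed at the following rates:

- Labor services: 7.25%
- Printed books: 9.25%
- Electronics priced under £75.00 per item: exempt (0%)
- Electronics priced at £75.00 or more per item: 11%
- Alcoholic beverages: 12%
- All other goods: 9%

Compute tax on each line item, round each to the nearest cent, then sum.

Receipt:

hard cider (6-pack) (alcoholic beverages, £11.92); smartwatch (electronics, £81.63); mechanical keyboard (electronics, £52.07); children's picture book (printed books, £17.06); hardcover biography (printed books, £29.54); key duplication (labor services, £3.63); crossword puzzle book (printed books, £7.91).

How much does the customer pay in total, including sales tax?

£219.47

Hard cider (6-pack) £11.92: alcoholic beverages → 12% → £1.43
Smartwatch £81.63: electronics, £75.00 or more → 11% → £8.98
Mechanical keyboard £52.07: electronics, under £75.00 → 0% → £0.00
Children's picture book £17.06: printed books → 9.25% → £1.58
Hardcover biography £29.54: printed books → 9.25% → £2.73
Key duplication £3.63: labor services → 7.25% → £0.26
Crossword puzzle book £7.91: printed books → 9.25% → £0.73
Subtotal = £203.76; tax = £15.71; total due = £219.47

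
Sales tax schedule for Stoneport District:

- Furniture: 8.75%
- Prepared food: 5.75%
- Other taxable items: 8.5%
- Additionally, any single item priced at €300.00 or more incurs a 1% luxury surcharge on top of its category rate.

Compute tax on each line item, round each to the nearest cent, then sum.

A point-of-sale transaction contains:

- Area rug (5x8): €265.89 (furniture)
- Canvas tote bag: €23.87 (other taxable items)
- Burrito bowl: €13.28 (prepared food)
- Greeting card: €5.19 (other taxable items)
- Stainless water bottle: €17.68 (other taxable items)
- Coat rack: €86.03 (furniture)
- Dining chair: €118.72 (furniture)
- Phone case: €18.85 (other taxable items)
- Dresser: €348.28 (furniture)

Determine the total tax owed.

€81.48

Area rug (5x8) €265.89: furniture → 8.75% → €23.27
Canvas tote bag €23.87: other taxable items → 8.5% → €2.03
Burrito bowl €13.28: prepared food → 5.75% → €0.76
Greeting card €5.19: other taxable items → 8.5% → €0.44
Stainless water bottle €17.68: other taxable items → 8.5% → €1.50
Coat rack €86.03: furniture → 8.75% → €7.53
Dining chair €118.72: furniture → 8.75% → €10.39
Phone case €18.85: other taxable items → 8.5% → €1.60
Dresser €348.28: furniture → 8.75% + 1% surcharge = 9.75% → €33.96
Total tax = €23.27 + €2.03 + €0.76 + €0.44 + €1.50 + €7.53 + €10.39 + €1.60 + €33.96 = €81.48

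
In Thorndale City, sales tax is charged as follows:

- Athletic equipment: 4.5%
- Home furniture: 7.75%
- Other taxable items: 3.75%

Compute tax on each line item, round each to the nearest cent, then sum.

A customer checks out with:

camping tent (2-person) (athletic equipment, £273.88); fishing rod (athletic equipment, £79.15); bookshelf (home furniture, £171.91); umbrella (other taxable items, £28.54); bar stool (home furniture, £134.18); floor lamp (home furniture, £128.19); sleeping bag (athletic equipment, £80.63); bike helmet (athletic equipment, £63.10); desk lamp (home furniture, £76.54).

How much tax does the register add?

£63.00

Camping tent (2-person) £273.88: athletic equipment → 4.5% → £12.32
Fishing rod £79.15: athletic equipment → 4.5% → £3.56
Bookshelf £171.91: home furniture → 7.75% → £13.32
Umbrella £28.54: other taxable items → 3.75% → £1.07
Bar stool £134.18: home furniture → 7.75% → £10.40
Floor lamp £128.19: home furniture → 7.75% → £9.93
Sleeping bag £80.63: athletic equipment → 4.5% → £3.63
Bike helmet £63.10: athletic equipment → 4.5% → £2.84
Desk lamp £76.54: home furniture → 7.75% → £5.93
Total tax = £12.32 + £3.56 + £13.32 + £1.07 + £10.40 + £9.93 + £3.63 + £2.84 + £5.93 = £63.00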